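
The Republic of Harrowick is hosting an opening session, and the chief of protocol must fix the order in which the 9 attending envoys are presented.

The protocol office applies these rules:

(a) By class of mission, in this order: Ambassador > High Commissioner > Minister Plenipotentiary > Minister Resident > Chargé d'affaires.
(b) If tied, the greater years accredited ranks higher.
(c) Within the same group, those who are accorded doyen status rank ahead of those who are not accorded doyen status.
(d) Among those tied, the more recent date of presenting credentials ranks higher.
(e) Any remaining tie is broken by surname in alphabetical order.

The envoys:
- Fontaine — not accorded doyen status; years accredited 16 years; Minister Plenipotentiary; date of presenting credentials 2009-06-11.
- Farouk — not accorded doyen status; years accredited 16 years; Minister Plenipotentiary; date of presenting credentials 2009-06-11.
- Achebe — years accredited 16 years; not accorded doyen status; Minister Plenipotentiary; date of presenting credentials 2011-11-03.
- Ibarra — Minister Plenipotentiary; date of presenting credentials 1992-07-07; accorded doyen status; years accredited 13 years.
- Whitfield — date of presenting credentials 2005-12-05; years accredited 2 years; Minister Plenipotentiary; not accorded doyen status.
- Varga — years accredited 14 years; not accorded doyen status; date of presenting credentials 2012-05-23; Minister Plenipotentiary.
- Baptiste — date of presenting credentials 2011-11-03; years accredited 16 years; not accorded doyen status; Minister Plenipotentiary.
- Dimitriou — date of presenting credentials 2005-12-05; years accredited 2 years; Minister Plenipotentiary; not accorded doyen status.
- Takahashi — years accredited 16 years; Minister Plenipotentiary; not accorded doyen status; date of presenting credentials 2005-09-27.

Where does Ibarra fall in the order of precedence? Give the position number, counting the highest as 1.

By class of mission: Achebe, Baptiste, Farouk, Fontaine, Takahashi, Varga, Ibarra, Dimitriou and Whitfield (Minister Plenipotentiary).
Among Achebe, Baptiste, Farouk, Fontaine, Takahashi, Varga, Ibarra, Dimitriou and Whitfield, by years accredited (higher first): Achebe, Baptiste, Farouk, Fontaine and Takahashi (16 years) before Varga (14 years) before Ibarra (13 years) before Dimitriou and Whitfield (2 years).
Achebe, Baptiste, Farouk, Fontaine and Takahashi are each not accorded doyen status, so the next rule applies.
Among Achebe, Baptiste, Farouk, Fontaine and Takahashi, by date of presenting credentials (later first): Achebe and Baptiste (2011-11-03) before Farouk and Fontaine (2009-06-11) before Takahashi (2005-09-27).
Among Achebe and Baptiste, alphabetically by surname: Achebe before Baptiste.
Among Farouk and Fontaine, alphabetically by surname: Farouk before Fontaine.
Dimitriou and Whitfield are each not accorded doyen status, so the next rule applies.
Dimitriou and Whitfield both have date of presenting credentials 2005-12-05, so the next rule applies.
Among Dimitriou and Whitfield, alphabetically by surname: Dimitriou before Whitfield.
Order: Achebe, Baptiste, Farouk, Fontaine, Takahashi, Varga, Ibarra, Dimitriou, Whitfield. So position 7.

7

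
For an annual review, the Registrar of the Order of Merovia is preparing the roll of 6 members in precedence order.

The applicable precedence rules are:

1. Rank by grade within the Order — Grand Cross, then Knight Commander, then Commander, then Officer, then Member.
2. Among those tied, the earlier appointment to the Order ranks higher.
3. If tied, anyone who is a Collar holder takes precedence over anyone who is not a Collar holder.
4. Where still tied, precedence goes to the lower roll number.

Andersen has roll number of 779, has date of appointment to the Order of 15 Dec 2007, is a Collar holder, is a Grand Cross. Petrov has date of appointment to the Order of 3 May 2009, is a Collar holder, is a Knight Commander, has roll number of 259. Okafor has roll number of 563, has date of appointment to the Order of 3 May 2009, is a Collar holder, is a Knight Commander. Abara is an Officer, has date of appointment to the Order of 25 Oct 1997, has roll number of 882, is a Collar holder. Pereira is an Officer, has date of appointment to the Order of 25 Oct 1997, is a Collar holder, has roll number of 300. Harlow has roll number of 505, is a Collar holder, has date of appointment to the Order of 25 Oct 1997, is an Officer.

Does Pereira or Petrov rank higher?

By grade within the Order: Andersen (Grand Cross); then Petrov and Okafor (Knight Commander); then Pereira, Harlow and Abara (Officer).
Petrov and Okafor both have date of appointment to the Order 3 May 2009, so the next rule applies.
Petrov and Okafor are each a Collar holder, so the next rule applies.
Among Petrov and Okafor, by roll number (lower first): Petrov (259) before Okafor (563).
Pereira, Harlow and Abara all have date of appointment to the Order 25 Oct 1997, so the next rule applies.
Pereira, Harlow and Abara are each a Collar holder, so the next rule applies.
Among Pereira, Harlow and Abara, by roll number (lower first): Pereira (300) before Harlow (505) before Abara (882).
So Petrov takes precedence.

Petrov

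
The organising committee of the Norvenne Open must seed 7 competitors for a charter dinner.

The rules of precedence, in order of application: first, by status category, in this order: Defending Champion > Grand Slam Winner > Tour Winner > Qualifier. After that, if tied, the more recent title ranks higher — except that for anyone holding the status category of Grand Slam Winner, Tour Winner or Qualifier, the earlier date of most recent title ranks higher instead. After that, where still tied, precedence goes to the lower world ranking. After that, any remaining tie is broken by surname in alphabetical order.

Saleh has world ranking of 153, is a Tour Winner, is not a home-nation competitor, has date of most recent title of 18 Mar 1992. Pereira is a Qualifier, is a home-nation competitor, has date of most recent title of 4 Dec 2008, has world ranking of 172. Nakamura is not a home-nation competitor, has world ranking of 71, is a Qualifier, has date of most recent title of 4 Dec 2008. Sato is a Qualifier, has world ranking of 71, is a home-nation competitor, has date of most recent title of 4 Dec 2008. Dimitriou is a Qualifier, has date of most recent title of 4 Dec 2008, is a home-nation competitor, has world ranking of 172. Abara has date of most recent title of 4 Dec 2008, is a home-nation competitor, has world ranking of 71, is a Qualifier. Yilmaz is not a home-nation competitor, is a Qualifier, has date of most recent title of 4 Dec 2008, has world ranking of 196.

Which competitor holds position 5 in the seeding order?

By status category: Saleh (Tour Winner); then Abara, Nakamura, Sato, Dimitriou, Pereira and Yilmaz (Qualifier).
Abara, Nakamura, Sato, Dimitriou, Pereira and Yilmaz all have date of most recent title 4 Dec 2008, so the next rule applies.
Among Abara, Nakamura, Sato, Dimitriou, Pereira and Yilmaz, by world ranking (lower first): Abara, Nakamura and Sato (71) before Dimitriou and Pereira (172) before Yilmaz (196).
Among Abara, Nakamura and Sato, alphabetically by surname: Abara before Nakamura before Sato.
Among Dimitriou and Pereira, alphabetically by surname: Dimitriou before Pereira.
Order: Saleh, Abara, Nakamura, Sato, Dimitriou, Pereira, Yilmaz.

Dimitriou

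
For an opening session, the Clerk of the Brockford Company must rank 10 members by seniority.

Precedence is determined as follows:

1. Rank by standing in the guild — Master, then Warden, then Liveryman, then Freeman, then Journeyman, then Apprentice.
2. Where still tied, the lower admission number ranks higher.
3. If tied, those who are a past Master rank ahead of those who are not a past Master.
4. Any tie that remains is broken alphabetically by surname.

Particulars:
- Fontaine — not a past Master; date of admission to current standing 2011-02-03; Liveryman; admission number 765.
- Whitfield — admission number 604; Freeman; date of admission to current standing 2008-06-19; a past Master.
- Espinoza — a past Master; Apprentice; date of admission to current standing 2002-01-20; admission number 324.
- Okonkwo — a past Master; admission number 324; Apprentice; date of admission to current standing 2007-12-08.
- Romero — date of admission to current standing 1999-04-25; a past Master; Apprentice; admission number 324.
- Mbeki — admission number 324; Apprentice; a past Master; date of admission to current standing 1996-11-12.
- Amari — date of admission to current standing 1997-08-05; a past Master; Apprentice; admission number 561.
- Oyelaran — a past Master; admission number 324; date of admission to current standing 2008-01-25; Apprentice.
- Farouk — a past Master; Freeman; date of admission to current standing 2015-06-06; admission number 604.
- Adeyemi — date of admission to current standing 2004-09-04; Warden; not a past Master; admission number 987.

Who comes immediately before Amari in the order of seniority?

Romero

By standing in the guild: Adeyemi (Warden); then Fontaine (Liveryman); then Farouk and Whitfield (Freeman); then Espinoza, Mbeki, Okonkwo, Oyelaran, Romero and Amari (Apprentice).
Farouk and Whitfield both have admission number 604, so the next rule applies.
Farouk and Whitfield are each a past Master, so the next rule applies.
Among Farouk and Whitfield, alphabetically by surname: Farouk before Whitfield.
Among Espinoza, Mbeki, Okonkwo, Oyelaran, Romero and Amari, by admission number (lower first): Espinoza, Mbeki, Okonkwo, Oyelaran and Romero (324) before Amari (561).
Espinoza, Mbeki, Okonkwo, Oyelaran and Romero are each a past Master, so the next rule applies.
Among Espinoza, Mbeki, Okonkwo, Oyelaran and Romero, alphabetically by surname: Espinoza before Mbeki before Okonkwo before Oyelaran before Romero.
Order: Adeyemi, Fontaine, Farouk, Whitfield, Espinoza, Mbeki, Okonkwo, Oyelaran, Romero, Amari.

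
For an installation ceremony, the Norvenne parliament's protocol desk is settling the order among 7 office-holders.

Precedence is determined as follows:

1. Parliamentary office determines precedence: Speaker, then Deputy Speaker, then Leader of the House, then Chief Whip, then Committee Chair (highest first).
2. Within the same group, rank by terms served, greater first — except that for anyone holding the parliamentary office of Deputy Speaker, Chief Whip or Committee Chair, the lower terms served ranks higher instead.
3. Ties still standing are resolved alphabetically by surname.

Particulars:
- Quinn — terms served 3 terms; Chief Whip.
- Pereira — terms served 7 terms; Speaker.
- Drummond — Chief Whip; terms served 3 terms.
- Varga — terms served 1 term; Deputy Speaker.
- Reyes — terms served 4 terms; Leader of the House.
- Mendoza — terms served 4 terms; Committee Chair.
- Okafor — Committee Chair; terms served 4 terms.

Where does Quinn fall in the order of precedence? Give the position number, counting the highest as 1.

5

By parliamentary office: Pereira (Speaker); then Varga (Deputy Speaker); then Reyes (Leader of the House); then Drummond and Quinn (Chief Whip); then Mendoza and Okafor (Committee Chair).
Drummond and Quinn both have terms served 3 terms, so the next rule applies.
Among Drummond and Quinn, alphabetically by surname: Drummond before Quinn.
Mendoza and Okafor both have terms served 4 terms, so the next rule applies.
Among Mendoza and Okafor, alphabetically by surname: Mendoza before Okafor.
Order: Pereira, Varga, Reyes, Drummond, Quinn, Mendoza, Okafor. So position 5.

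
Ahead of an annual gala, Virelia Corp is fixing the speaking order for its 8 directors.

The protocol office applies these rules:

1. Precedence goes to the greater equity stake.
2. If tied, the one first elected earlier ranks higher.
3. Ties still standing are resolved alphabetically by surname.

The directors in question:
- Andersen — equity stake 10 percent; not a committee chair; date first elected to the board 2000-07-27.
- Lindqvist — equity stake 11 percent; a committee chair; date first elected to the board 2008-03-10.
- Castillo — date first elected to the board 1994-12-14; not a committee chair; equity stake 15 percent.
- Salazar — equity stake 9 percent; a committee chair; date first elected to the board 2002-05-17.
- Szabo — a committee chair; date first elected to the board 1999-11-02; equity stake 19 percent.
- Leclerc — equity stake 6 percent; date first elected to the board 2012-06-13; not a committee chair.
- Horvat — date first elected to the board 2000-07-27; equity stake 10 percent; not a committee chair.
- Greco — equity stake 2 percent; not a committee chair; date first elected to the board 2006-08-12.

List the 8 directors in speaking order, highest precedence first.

Szabo, Castillo, Lindqvist, Andersen, Horvat, Salazar, Leclerc, Greco

By equity stake (higher first): Szabo (19 percent); then Castillo (15 percent); then Lindqvist (11 percent); then Andersen and Horvat (both 10 percent); then Salazar (9 percent); then Leclerc (6 percent); then Greco (2 percent).
Andersen and Horvat both have date first elected to the board 2000-07-27, so the next rule applies.
Among Andersen and Horvat, alphabetically by surname: Andersen before Horvat.
Full order: Szabo, Castillo, Lindqvist, Andersen, Horvat, Salazar, Leclerc, Greco.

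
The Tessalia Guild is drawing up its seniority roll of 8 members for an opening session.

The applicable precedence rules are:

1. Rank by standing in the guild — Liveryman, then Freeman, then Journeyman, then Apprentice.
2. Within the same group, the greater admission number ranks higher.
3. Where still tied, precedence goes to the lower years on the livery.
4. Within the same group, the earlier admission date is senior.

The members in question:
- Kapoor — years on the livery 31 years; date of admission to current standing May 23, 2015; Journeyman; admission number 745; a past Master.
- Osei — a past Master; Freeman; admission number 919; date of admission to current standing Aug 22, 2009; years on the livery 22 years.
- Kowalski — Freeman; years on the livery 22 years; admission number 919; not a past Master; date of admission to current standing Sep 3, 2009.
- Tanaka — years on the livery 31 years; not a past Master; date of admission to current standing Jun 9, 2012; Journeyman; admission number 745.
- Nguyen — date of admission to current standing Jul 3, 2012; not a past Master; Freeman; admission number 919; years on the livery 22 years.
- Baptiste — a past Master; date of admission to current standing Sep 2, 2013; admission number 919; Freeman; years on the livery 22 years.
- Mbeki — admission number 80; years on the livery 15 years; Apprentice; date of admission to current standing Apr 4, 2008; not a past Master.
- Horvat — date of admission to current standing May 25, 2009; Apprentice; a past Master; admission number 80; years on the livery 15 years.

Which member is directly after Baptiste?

Tanaka

By standing in the guild: Osei, Kowalski, Nguyen and Baptiste (Freeman); then Tanaka and Kapoor (Journeyman); then Mbeki and Horvat (Apprentice).
Osei, Kowalski, Nguyen and Baptiste all have admission number 919, so the next rule applies.
Osei, Kowalski, Nguyen and Baptiste all have years on the livery 22 years, so the next rule applies.
Among Osei, Kowalski, Nguyen and Baptiste, by date of admission to current standing (earlier first): Osei (Aug 22, 2009) before Kowalski (Sep 3, 2009) before Nguyen (Jul 3, 2012) before Baptiste (Sep 2, 2013).
Tanaka and Kapoor both have admission number 745, so the next rule applies.
Tanaka and Kapoor both have years on the livery 31 years, so the next rule applies.
Among Tanaka and Kapoor, by date of admission to current standing (earlier first): Tanaka (Jun 9, 2012) before Kapoor (May 23, 2015).
Mbeki and Horvat both have admission number 80, so the next rule applies.
Mbeki and Horvat both have years on the livery 15 years, so the next rule applies.
Among Mbeki and Horvat, by date of admission to current standing (earlier first): Mbeki (Apr 4, 2008) before Horvat (May 25, 2009).
Order: Osei, Kowalski, Nguyen, Baptiste, Tanaka, Kapoor, Mbeki, Horvat.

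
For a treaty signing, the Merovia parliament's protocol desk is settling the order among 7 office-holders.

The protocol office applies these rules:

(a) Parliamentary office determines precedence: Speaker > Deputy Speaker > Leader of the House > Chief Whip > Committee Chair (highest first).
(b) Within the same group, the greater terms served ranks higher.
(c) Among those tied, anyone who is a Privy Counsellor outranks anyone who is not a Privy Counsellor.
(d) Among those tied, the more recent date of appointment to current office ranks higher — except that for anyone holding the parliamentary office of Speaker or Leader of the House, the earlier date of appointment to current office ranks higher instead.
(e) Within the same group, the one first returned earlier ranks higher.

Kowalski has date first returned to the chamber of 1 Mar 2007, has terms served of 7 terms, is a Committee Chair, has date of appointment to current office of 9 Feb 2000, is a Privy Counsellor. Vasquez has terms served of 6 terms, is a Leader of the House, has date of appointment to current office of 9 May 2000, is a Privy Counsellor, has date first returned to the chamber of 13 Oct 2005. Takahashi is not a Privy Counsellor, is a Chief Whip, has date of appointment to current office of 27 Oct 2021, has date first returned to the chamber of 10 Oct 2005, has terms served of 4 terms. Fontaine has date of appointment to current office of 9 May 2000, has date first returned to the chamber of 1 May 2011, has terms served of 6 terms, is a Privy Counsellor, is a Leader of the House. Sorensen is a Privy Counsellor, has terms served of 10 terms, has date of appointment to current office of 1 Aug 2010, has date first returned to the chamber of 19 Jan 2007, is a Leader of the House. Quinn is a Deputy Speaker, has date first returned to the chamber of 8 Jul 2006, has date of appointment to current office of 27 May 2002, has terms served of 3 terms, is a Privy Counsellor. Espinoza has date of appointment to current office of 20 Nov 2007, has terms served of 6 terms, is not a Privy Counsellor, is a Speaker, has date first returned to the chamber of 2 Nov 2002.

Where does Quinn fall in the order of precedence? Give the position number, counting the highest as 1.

2

By parliamentary office: Espinoza (Speaker); then Quinn (Deputy Speaker); then Sorensen, Vasquez and Fontaine (Leader of the House); then Takahashi (Chief Whip); then Kowalski (Committee Chair).
Among Sorensen, Vasquez and Fontaine, by terms served (higher first): Sorensen (10 terms) before Vasquez and Fontaine (6 terms).
Vasquez and Fontaine are each a Privy Counsellor, so the next rule applies.
Vasquez and Fontaine both have date of appointment to current office 9 May 2000, so the next rule applies.
Among Vasquez and Fontaine, by date first returned to the chamber (earlier first): Vasquez (13 Oct 2005) before Fontaine (1 May 2011).
Order: Espinoza, Quinn, Sorensen, Vasquez, Fontaine, Takahashi, Kowalski. So position 2.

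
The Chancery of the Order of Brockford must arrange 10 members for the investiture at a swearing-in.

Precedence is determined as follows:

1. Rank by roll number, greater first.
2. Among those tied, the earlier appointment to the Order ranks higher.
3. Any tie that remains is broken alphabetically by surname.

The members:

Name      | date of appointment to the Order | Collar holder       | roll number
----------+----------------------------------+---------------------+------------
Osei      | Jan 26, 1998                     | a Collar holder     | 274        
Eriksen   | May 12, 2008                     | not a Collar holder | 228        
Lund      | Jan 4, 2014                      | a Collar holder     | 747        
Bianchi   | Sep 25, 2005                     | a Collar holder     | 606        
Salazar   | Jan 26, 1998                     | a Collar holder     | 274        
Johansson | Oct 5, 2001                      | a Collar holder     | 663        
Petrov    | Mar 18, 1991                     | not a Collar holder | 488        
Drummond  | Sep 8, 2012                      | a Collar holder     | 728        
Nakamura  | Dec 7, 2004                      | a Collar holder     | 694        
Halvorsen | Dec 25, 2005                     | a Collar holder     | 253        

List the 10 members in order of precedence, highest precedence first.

Lund, Drummond, Nakamura, Johansson, Bianchi, Petrov, Osei, Salazar, Halvorsen, Eriksen

By roll number (higher first): Lund (747); then Drummond (728); then Nakamura (694); then Johansson (663); then Bianchi (606); then Petrov (488); then Osei and Salazar (both 274); then Halvorsen (253); then Eriksen (228).
Osei and Salazar both have date of appointment to the Order Jan 26, 1998, so the next rule applies.
Among Osei and Salazar, alphabetically by surname: Osei before Salazar.
Full order: Lund, Drummond, Nakamura, Johansson, Bianchi, Petrov, Osei, Salazar, Halvorsen, Eriksen.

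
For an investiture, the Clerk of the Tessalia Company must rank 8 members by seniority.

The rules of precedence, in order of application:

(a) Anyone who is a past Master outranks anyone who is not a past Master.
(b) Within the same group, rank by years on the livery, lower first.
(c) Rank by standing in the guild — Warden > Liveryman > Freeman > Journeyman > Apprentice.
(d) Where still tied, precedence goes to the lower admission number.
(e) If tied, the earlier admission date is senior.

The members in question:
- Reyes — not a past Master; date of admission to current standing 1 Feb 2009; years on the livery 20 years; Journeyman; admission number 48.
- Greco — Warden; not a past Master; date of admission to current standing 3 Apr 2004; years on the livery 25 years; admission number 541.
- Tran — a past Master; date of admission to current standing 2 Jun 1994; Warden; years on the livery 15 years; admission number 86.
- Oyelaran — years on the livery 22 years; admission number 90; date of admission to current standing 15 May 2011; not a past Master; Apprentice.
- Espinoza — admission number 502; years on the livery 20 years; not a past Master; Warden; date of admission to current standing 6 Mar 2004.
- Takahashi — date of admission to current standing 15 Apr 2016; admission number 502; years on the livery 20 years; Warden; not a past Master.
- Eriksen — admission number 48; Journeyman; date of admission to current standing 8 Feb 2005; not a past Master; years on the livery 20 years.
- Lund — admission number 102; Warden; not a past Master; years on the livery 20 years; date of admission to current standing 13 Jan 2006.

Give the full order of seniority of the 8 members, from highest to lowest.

Tran, Lund, Espinoza, Takahashi, Eriksen, Reyes, Oyelaran, Greco

By the first rule: Tran (a past Master); then Lund, Espinoza, Takahashi, Eriksen, Reyes, Oyelaran and Greco (each not a past Master).
Among Lund, Espinoza, Takahashi, Eriksen, Reyes, Oyelaran and Greco, by years on the livery (lower first): Lund, Espinoza, Takahashi, Eriksen and Reyes (20 years) before Oyelaran (22 years) before Greco (25 years).
Among Lund, Espinoza, Takahashi, Eriksen and Reyes, by standing in the guild: Lund, Espinoza and Takahashi (Warden) before Eriksen and Reyes (Journeyman).
Among Lund, Espinoza and Takahashi, by admission number (lower first): Lund (102) before Espinoza and Takahashi (502).
Among Espinoza and Takahashi, by date of admission to current standing (earlier first): Espinoza (6 Mar 2004) before Takahashi (15 Apr 2016).
Eriksen and Reyes both have admission number 48, so the next rule applies.
Among Eriksen and Reyes, by date of admission to current standing (earlier first): Eriksen (8 Feb 2005) before Reyes (1 Feb 2009).
Full order: Tran, Lund, Espinoza, Takahashi, Eriksen, Reyes, Oyelaran, Greco.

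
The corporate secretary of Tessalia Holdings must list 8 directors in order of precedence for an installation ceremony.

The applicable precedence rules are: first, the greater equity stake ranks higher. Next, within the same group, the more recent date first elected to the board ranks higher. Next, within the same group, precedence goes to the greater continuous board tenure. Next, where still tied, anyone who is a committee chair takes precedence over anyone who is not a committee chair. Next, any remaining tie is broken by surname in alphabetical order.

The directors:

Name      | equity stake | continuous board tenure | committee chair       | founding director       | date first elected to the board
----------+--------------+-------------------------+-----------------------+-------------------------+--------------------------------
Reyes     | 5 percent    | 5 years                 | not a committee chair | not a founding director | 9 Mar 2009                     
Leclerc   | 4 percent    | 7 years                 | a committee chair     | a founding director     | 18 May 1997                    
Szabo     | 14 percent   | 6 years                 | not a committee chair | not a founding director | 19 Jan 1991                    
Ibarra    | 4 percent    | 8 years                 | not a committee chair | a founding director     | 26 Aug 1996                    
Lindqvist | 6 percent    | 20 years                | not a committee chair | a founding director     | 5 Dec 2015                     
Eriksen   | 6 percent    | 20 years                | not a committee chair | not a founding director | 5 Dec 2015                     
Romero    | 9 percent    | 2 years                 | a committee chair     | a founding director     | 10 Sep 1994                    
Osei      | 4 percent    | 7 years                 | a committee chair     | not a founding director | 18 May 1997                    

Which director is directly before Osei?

By equity stake (higher first): Szabo (14 percent); then Romero (9 percent); then Eriksen and Lindqvist (both 6 percent); then Reyes (5 percent); then Leclerc, Osei and Ibarra (each 4 percent).
Eriksen and Lindqvist both have date first elected to the board 5 Dec 2015, so the next rule applies.
Eriksen and Lindqvist both have continuous board tenure 20 years, so the next rule applies.
Eriksen and Lindqvist are each not a committee chair, so the next rule applies.
Among Eriksen and Lindqvist, alphabetically by surname: Eriksen before Lindqvist.
Among Leclerc, Osei and Ibarra, by date first elected to the board (later first): Leclerc and Osei (18 May 1997) before Ibarra (26 Aug 1996).
Leclerc and Osei both have continuous board tenure 7 years, so the next rule applies.
Leclerc and Osei are each a committee chair, so the next rule applies.
Among Leclerc and Osei, alphabetically by surname: Leclerc before Osei.
Order: Szabo, Romero, Eriksen, Lindqvist, Reyes, Leclerc, Osei, Ibarra.

Leclerc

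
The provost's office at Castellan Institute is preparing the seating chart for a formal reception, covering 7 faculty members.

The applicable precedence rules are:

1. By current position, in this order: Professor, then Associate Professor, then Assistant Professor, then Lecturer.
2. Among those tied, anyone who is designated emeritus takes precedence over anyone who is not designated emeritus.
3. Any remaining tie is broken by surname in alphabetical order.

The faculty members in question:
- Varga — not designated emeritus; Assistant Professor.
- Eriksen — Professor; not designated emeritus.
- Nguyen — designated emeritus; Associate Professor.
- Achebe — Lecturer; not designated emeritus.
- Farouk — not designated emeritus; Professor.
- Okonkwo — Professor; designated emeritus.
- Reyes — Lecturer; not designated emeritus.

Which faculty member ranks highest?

By current position: Okonkwo, Eriksen and Farouk (Professor); then Nguyen (Associate Professor); then Varga (Assistant Professor); then Achebe and Reyes (Lecturer).
Among Okonkwo, Eriksen and Farouk, designated emeritus before not designated emeritus: Okonkwo (designated emeritus) before Eriksen and Farouk (not designated emeritus).
Among Eriksen and Farouk, alphabetically by surname: Eriksen before Farouk.
Achebe and Reyes are each not designated emeritus, so the next rule applies.
Among Achebe and Reyes, alphabetically by surname: Achebe before Reyes.
Order: Okonkwo, Eriksen, Farouk, Nguyen, Varga, Achebe, Reyes.

Okonkwo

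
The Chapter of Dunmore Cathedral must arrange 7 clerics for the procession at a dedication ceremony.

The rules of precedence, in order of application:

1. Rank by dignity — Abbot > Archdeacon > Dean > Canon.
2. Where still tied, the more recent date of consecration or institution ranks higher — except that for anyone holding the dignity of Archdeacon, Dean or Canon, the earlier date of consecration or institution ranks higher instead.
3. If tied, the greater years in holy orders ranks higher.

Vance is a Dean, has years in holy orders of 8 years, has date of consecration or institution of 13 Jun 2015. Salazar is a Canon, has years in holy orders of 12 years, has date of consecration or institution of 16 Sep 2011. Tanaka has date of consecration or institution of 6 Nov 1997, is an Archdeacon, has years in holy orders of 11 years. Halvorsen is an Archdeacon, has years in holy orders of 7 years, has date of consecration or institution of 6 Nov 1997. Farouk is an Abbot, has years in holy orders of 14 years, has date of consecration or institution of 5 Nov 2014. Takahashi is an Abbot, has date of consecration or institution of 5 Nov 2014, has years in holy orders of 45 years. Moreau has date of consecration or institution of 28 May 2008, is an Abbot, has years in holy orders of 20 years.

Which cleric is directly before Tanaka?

Moreau

By dignity: Takahashi, Farouk and Moreau (Abbot); then Tanaka and Halvorsen (Archdeacon); then Vance (Dean); then Salazar (Canon).
Among Takahashi, Farouk and Moreau, by date of consecration or institution (later first): Takahashi and Farouk (5 Nov 2014) before Moreau (28 May 2008).
Among Takahashi and Farouk, by years in holy orders (higher first): Takahashi (45 years) before Farouk (14 years).
Tanaka and Halvorsen both have date of consecration or institution 6 Nov 1997, so the next rule applies.
Among Tanaka and Halvorsen, by years in holy orders (higher first): Tanaka (11 years) before Halvorsen (7 years).
Order: Takahashi, Farouk, Moreau, Tanaka, Halvorsen, Vance, Salazar.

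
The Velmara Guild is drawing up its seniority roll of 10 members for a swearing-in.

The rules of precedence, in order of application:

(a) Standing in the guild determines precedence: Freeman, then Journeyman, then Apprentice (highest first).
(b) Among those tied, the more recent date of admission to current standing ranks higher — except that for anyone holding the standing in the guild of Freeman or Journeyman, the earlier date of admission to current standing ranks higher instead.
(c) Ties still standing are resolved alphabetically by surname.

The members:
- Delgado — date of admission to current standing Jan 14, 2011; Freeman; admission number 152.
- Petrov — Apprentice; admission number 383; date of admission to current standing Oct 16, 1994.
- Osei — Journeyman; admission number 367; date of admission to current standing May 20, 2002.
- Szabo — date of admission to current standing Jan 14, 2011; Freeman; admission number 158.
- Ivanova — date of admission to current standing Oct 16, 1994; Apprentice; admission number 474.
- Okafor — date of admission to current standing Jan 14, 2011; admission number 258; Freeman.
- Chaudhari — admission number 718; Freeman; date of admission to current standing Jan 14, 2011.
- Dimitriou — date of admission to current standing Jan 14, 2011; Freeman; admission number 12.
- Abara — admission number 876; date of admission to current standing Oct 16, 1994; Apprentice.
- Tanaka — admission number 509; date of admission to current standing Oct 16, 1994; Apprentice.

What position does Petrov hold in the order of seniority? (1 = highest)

9

By standing in the guild: Chaudhari, Delgado, Dimitriou, Okafor and Szabo (Freeman); then Osei (Journeyman); then Abara, Ivanova, Petrov and Tanaka (Apprentice).
Chaudhari, Delgado, Dimitriou, Okafor and Szabo all have date of admission to current standing Jan 14, 2011, so the next rule applies.
Among Chaudhari, Delgado, Dimitriou, Okafor and Szabo, alphabetically by surname: Chaudhari before Delgado before Dimitriou before Okafor before Szabo.
Abara, Ivanova, Petrov and Tanaka all have date of admission to current standing Oct 16, 1994, so the next rule applies.
Among Abara, Ivanova, Petrov and Tanaka, alphabetically by surname: Abara before Ivanova before Petrov before Tanaka.
Order: Chaudhari, Delgado, Dimitriou, Okafor, Szabo, Osei, Abara, Ivanova, Petrov, Tanaka. So position 9.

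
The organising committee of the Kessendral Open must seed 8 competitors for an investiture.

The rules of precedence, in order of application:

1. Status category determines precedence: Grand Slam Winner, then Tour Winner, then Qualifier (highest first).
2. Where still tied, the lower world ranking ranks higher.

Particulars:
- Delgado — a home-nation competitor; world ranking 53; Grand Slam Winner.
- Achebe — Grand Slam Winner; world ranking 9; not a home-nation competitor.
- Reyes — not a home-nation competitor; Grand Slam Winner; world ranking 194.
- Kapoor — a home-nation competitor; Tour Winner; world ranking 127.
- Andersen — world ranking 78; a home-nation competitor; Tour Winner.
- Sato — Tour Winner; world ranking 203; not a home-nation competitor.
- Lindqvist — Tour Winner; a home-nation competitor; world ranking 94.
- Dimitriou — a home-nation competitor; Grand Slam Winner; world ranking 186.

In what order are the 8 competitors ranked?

By status category: Achebe, Delgado, Dimitriou and Reyes (Grand Slam Winner); then Andersen, Lindqvist, Kapoor and Sato (Tour Winner).
Among Achebe, Delgado, Dimitriou and Reyes, by world ranking (lower first): Achebe (9) before Delgado (53) before Dimitriou (186) before Reyes (194).
Among Andersen, Lindqvist, Kapoor and Sato, by world ranking (lower first): Andersen (78) before Lindqvist (94) before Kapoor (127) before Sato (203).
Full order: Achebe, Delgado, Dimitriou, Reyes, Andersen, Lindqvist, Kapoor, Sato.

Achebe, Delgado, Dimitriou, Reyes, Andersen, Lindqvist, Kapoor, Sato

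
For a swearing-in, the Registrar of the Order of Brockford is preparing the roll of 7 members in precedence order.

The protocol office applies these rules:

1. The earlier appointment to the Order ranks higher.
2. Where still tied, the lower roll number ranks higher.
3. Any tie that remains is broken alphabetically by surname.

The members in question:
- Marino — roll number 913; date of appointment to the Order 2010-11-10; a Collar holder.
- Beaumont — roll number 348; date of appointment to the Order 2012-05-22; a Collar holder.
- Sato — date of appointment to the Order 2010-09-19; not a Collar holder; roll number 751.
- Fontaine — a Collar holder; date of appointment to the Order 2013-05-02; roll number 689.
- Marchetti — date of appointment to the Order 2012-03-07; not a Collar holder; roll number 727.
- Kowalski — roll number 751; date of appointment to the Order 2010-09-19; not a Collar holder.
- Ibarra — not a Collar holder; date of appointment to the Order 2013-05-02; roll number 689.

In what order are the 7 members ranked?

Kowalski, Sato, Marino, Marchetti, Beaumont, Fontaine, Ibarra

By date of appointment to the Order (earlier first): Kowalski and Sato (both 2010-09-19); then Marino (2010-11-10); then Marchetti (2012-03-07); then Beaumont (2012-05-22); then Fontaine and Ibarra (both 2013-05-02).
Kowalski and Sato both have roll number 751, so the next rule applies.
Among Kowalski and Sato, alphabetically by surname: Kowalski before Sato.
Fontaine and Ibarra both have roll number 689, so the next rule applies.
Among Fontaine and Ibarra, alphabetically by surname: Fontaine before Ibarra.
Full order: Kowalski, Sato, Marino, Marchetti, Beaumont, Fontaine, Ibarra.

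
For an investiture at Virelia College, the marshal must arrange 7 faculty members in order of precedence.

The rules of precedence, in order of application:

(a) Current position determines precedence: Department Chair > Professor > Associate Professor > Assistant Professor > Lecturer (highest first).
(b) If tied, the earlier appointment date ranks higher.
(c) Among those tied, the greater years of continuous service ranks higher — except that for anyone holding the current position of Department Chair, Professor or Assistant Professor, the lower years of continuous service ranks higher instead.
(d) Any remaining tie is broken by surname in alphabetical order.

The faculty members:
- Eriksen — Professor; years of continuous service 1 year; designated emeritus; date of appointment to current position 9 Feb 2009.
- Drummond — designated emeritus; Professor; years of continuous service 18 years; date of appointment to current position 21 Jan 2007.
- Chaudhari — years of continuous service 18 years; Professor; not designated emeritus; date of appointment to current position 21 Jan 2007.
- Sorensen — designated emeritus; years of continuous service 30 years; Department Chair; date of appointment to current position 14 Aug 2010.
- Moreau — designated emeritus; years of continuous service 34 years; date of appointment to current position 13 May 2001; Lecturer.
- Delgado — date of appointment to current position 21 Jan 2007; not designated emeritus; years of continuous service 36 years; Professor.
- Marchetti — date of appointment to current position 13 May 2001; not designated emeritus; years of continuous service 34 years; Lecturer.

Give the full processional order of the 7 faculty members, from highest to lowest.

Sorensen, Chaudhari, Drummond, Delgado, Eriksen, Marchetti, Moreau

By current position: Sorensen (Department Chair); then Chaudhari, Drummond, Delgado and Eriksen (Professor); then Marchetti and Moreau (Lecturer).
Among Chaudhari, Drummond, Delgado and Eriksen, by date of appointment to current position (earlier first): Chaudhari, Drummond and Delgado (21 Jan 2007) before Eriksen (9 Feb 2009).
Among Chaudhari, Drummond and Delgado, by years of continuous service (lower first) (reversed rule for this group): Chaudhari and Drummond (18 years) before Delgado (36 years).
Among Chaudhari and Drummond, alphabetically by surname: Chaudhari before Drummond.
Marchetti and Moreau both have date of appointment to current position 13 May 2001, so the next rule applies.
Marchetti and Moreau both have years of continuous service 34 years, so the next rule applies.
Among Marchetti and Moreau, alphabetically by surname: Marchetti before Moreau.
Full order: Sorensen, Chaudhari, Drummond, Delgado, Eriksen, Marchetti, Moreau.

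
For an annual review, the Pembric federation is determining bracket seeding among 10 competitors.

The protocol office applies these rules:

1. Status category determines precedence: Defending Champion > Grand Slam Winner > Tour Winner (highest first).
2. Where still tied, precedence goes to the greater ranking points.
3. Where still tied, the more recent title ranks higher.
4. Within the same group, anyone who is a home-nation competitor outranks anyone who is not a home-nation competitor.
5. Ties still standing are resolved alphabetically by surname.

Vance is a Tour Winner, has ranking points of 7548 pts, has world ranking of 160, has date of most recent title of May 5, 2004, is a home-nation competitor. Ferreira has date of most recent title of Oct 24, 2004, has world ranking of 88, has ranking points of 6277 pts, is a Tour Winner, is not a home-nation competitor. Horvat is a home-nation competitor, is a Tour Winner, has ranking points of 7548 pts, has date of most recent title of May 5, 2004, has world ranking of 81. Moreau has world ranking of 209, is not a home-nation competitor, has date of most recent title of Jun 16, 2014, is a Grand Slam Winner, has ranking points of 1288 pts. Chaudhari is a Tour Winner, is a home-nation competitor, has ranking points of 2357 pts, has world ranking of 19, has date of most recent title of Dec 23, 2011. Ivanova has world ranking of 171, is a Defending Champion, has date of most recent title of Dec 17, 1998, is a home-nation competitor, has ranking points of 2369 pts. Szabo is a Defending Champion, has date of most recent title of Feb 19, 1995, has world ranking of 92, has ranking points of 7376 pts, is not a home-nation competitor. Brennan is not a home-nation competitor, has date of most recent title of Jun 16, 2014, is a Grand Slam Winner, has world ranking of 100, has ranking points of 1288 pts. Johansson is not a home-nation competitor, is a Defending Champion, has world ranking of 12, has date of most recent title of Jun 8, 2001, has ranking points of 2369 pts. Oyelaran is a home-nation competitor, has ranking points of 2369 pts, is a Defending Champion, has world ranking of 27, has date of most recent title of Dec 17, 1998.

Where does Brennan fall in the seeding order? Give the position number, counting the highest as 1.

By status category: Szabo, Johansson, Ivanova and Oyelaran (Defending Champion); then Brennan and Moreau (Grand Slam Winner); then Horvat, Vance, Ferreira and Chaudhari (Tour Winner).
Among Szabo, Johansson, Ivanova and Oyelaran, by ranking points (higher first): Szabo (7376 pts) before Johansson, Ivanova and Oyelaran (2369 pts).
Among Johansson, Ivanova and Oyelaran, by date of most recent title (later first): Johansson (Jun 8, 2001) before Ivanova and Oyelaran (Dec 17, 1998).
Ivanova and Oyelaran are each a home-nation competitor, so the next rule applies.
Among Ivanova and Oyelaran, alphabetically by surname: Ivanova before Oyelaran.
Brennan and Moreau both have ranking points 1288 pts, so the next rule applies.
Brennan and Moreau both have date of most recent title Jun 16, 2014, so the next rule applies.
Brennan and Moreau are each not a home-nation competitor, so the next rule applies.
Among Brennan and Moreau, alphabetically by surname: Brennan before Moreau.
Among Horvat, Vance, Ferreira and Chaudhari, by ranking points (higher first): Horvat and Vance (7548 pts) before Ferreira (6277 pts) before Chaudhari (2357 pts).
Horvat and Vance both have date of most recent title May 5, 2004, so the next rule applies.
Horvat and Vance are each a home-nation competitor, so the next rule applies.
Among Horvat and Vance, alphabetically by surname: Horvat before Vance.
Order: Szabo, Johansson, Ivanova, Oyelaran, Brennan, Moreau, Horvat, Vance, Ferreira, Chaudhari. So position 5.

5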